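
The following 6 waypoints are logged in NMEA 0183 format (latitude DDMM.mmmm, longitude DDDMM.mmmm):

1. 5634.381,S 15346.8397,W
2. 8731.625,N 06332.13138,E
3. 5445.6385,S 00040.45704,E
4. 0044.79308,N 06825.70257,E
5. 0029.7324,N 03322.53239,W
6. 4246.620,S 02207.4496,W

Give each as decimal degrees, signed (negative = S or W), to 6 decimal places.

1. -56.573017, -153.780662
2. 87.527083, 63.535523
3. -54.760642, 0.674284
4. 0.746551, 68.428376
5. 0.495540, -33.375540
6. -42.777000, -22.124160

Point 1:
  Latitude: degrees = first 2 digits = 56, minutes = 34.381; 56 + 34.381/60 = 56.5730167
  S → negative
  Lon: split at 3 digits → 153° and 46.8397′; 153 + 46.8397/60 = 153.7806617
  hemisphere W, so the sign is −
Point 2:
  φ: degrees = first 2 digits = 87, minutes = 31.625; 87 + 31.625/60 = 87.5270833
  N → positive
  Longitude: split at 3 digits → 063° and 32.13138′; 63 + 32.13138/60 = 63.5355230
  E ⇒ keep positive
Point 3:
  Lat: split at 2 digits → 54° and 45.6385′; 54 + 45.6385/60 = 54.7606417
  hemisphere S, so the sign is −
  λ: split at 3 digits → 000° and 40.45704′; 0 + 40.45704/60 = 0.6742840
  E → positive
Point 4:
  Lat: degrees = first 2 digits = 0, minutes = 44.79308; 0 + 44.79308/60 = 0.7465513
  N → positive
  λ: degrees = first 3 digits = 68, minutes = 25.70257; 68 + 25.70257/60 = 68.4283762
  E → positive
Point 5:
  φ: split at 2 digits → 00° and 29.7324′; 0 + 29.7324/60 = 0.4955400
  N ⇒ keep positive
  Lon: split at 3 digits → 033° and 22.53239′; 33 + 22.53239/60 = 33.3755398
  hemisphere W, so the sign is −
Point 6:
  Lat: degrees = first 2 digits = 42, minutes = 46.62; 42 + 46.62/60 = 42.7770000
  S → negative
  λ: split at 3 digits → 022° and 7.4496′; 22 + 7.4496/60 = 22.1241600
  hemisphere W, so the sign is −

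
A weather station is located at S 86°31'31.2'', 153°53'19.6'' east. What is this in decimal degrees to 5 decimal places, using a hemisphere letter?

Latitude: 86° + 31/60 + 31.2/3600 = 86 + 0.516667 + 0.008667 = 86.525333
Lon: 153° + 53/60 + 19.6/3600 = 153 + 0.883333 + 0.005444 = 153.888778

86.52533° S, 153.88878° E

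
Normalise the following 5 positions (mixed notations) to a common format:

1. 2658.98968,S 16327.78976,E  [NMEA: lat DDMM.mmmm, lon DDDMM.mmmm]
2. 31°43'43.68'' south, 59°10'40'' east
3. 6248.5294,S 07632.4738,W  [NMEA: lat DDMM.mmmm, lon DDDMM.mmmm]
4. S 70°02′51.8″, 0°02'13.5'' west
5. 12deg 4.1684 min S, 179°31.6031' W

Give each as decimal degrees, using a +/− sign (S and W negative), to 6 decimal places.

1. -26.983161, 163.463163
2. -31.728800, 59.177778
3. -62.808823, -76.541230
4. -70.047722, -0.037083
5. -12.069473, -179.526718

Point 1:
  φ: split at 2 digits → 26° and 58.98968′; 26 + 58.98968/60 = 26.9831613
  S → negative
  Lon: degrees = first 3 digits = 163, minutes = 27.78976; 163 + 27.78976/60 = 163.4631627
  E → positive
Point 2:
  Lat: 31° + 43/60 + 43.68/3600 = 31 + 0.716667 + 0.012133 = 31.7288000
  S ⇒ negate
  Longitude: 59 + 10/60 + 40/3600 = 59.1777778
  E → positive
Point 3:
  Latitude: split at 2 digits → 62° and 48.5294′; 62 + 48.5294/60 = 62.8088233
  S ⇒ negate
  Lon: split at 3 digits → 076° and 32.4738′; 76 + 32.4738/60 = 76.5412300
  hemisphere W, so the sign is −
Point 4:
  φ: 70° + 2/60 + 51.8/3600 = 70 + 0.033333 + 0.014389 = 70.0477222
  S ⇒ negate
  Longitude: 0° + 2/60 + 13.5/3600 = 0 + 0.033333 + 0.003750 = 0.0370833
  W → negative
Point 5:
  φ: 12 + 4.1684/60 = 12.0694733
  hemisphere S, so the sign is −
  Longitude: 179 + 31.6031/60 = 179.5267183
  W → negative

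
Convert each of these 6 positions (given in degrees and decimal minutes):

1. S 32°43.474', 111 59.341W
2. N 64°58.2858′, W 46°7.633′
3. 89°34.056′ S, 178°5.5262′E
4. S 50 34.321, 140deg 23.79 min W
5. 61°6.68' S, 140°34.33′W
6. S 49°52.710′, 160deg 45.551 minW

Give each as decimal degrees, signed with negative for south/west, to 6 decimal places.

Point 1:
  Lat: 32 + 43.474/60 = 32.7245667
  S → negative
  λ: 59.341′ = 0.989017°; total 111.9890167
  W ⇒ negate
Point 2:
  Lat: 64 + 58.2858/60 = 64.9714300
  N → positive
  Lon: 7.633′ = 0.127217°; total 46.1272167
  W → negative
Point 3:
  Lat: 34.056′ = 0.567600°; total 89.5676000
  S ⇒ negate
  λ: 5.5262′ = 0.092103°; total 178.0921033
  E → positive
Point 4:
  φ: 34.321′ = 0.572017°; total 50.5720167
  S ⇒ negate
  Lon: 140 + 23.79/60 = 140.3965000
  hemisphere W, so the sign is −
Point 5:
  Latitude: 6.68′ = 0.111333°; total 61.1113333
  hemisphere S, so the sign is −
  λ: 140 + 34.33/60 = 140.5721667
  hemisphere W, so the sign is −
Point 6:
  Latitude: 49 + 52.71/60 = 49.8785000
  S ⇒ negate
  λ: 45.551′ = 0.759183°; total 160.7591833
  hemisphere W, so the sign is −

1. -32.724567, -111.989017
2. 64.971430, -46.127217
3. -89.567600, 178.092103
4. -50.572017, -140.396500
5. -61.111333, -140.572167
6. -49.878500, -160.759183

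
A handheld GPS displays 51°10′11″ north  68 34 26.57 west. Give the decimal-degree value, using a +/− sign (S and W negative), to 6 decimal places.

φ: 10′ + 11″ = 10.18333′; 51 + 10.18333/60 = 51.1697222
N → positive
Longitude: 34′ + 26.57″ = 34.44283′; 68 + 34.44283/60 = 68.5740472
hemisphere W, so the sign is −

51.169722, -68.574047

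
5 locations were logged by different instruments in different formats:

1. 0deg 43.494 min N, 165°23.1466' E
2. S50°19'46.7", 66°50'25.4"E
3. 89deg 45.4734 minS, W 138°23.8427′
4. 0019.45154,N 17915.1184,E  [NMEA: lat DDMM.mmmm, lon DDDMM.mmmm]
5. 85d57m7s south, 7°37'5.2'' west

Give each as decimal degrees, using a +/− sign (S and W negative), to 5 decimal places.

Point 1:
  Latitude: 43.494′ = 0.724900°; total 0.724900
  N → positive
  Lon: 165 + 23.1466/60 = 165.385777
  E ⇒ keep positive
Point 2:
  φ: 50 + 19/60 + 46.7/3600 = 50.329639
  S → negative
  λ: 66° + 50/60 + 25.4/3600 = 66 + 0.833333 + 0.007056 = 66.840389
  E → positive
Point 3:
  Lat: 45.4734′ = 0.757890°; total 89.757890
  hemisphere S, so the sign is −
  Lon: 138 + 23.8427/60 = 138.397378
  W → negative
Point 4:
  Latitude: split at 2 digits → 00° and 19.45154′; 0 + 19.45154/60 = 0.324192
  N ⇒ keep positive
  Lon: degrees = first 3 digits = 179, minutes = 15.1184; 179 + 15.1184/60 = 179.251973
  E → positive
Point 5:
  Lat: 57′ + 7″ = 57.11667′; 85 + 57.11667/60 = 85.951944
  S ⇒ negate
  λ: 37′ + 5.2″ = 37.08667′; 7 + 37.08667/60 = 7.618111
  W ⇒ negate

1. 0.72490, 165.38578
2. -50.32964, 66.84039
3. -89.75789, -138.39738
4. 0.32419, 179.25197
5. -85.95194, -7.61811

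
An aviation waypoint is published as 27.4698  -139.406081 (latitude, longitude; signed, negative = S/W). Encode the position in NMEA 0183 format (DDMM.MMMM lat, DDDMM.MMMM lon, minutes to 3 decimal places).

2728.188,N / 13924.365,W

Latitude: fractional part 0.469800 → 28.18800 minutes
Longitude is negative → W; |value| = 139.406081
Longitude: 139° + 0.406081 × 60 = 139° 24.36486′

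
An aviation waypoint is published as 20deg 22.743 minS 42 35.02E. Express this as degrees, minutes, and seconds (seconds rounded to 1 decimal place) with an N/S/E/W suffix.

20°22′44.6″ S, 42°35′1.2″ E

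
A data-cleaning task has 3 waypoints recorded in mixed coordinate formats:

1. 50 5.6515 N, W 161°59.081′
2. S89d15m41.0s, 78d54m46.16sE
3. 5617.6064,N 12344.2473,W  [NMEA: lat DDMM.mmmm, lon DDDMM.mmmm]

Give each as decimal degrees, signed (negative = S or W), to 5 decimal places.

Point 1:
  Latitude: 50 + 5.6515/60 = 50.094192
  N → positive
  Lon: 59.081′ = 0.984683°; total 161.984683
  W → negative
Point 2:
  Lat: 15′ + 41″ = 15.68333′; 89 + 15.68333/60 = 89.261389
  S → negative
  Longitude: 78 + 54/60 + 46.16/3600 = 78.912822
  E → positive
Point 3:
  φ: degrees = first 2 digits = 56, minutes = 17.6064; 56 + 17.6064/60 = 56.293440
  N ⇒ keep positive
  Lon: split at 3 digits → 123° and 44.2473′; 123 + 44.2473/60 = 123.737455
  W ⇒ negate

1. 50.09419, -161.98468
2. -89.26139, 78.91282
3. 56.29344, -123.73746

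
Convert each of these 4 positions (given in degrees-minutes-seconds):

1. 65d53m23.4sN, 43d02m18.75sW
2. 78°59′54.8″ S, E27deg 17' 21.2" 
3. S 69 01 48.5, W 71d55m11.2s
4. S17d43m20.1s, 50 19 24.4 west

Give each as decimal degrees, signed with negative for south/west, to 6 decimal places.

Point 1:
  Lat: 65° + 53/60 + 23.4/3600 = 65 + 0.883333 + 0.006500 = 65.8898333
  N → positive
  λ: 43° + 2/60 + 18.75/3600 = 43 + 0.033333 + 0.005208 = 43.0385417
  W → negative
Point 2:
  φ: 78° + 59/60 + 54.8/3600 = 78 + 0.983333 + 0.015222 = 78.9985556
  S → negative
  Longitude: 17′ + 21.2″ = 17.35333′; 27 + 17.35333/60 = 27.2892222
  E → positive
Point 3:
  φ: 1′ + 48.5″ = 1.80833′; 69 + 1.80833/60 = 69.0301389
  S ⇒ negate
  Longitude: 55′ + 11.2″ = 55.18667′; 71 + 55.18667/60 = 71.9197778
  W ⇒ negate
Point 4:
  Latitude: 17° + 43/60 + 20.1/3600 = 17 + 0.716667 + 0.005583 = 17.7222500
  S → negative
  Longitude: 50 + 19/60 + 24.4/3600 = 50.3234444
  W → negative

1. 65.889833, -43.038542
2. -78.998556, 27.289222
3. -69.030139, -71.919778
4. -17.722250, -50.323444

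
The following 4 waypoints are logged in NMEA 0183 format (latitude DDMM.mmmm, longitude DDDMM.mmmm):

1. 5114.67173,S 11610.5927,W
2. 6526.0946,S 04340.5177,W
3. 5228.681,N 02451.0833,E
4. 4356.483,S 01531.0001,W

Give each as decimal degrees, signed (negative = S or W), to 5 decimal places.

Point 1:
  Latitude: degrees = first 2 digits = 51, minutes = 14.67173; 51 + 14.67173/60 = 51.244529
  hemisphere S, so the sign is −
  Lon: split at 3 digits → 116° and 10.5927′; 116 + 10.5927/60 = 116.176545
  hemisphere W, so the sign is −
Point 2:
  Latitude: split at 2 digits → 65° and 26.0946′; 65 + 26.0946/60 = 65.434910
  hemisphere S, so the sign is −
  Lon: split at 3 digits → 043° and 40.5177′; 43 + 40.5177/60 = 43.675295
  W ⇒ negate
Point 3:
  Latitude: degrees = first 2 digits = 52, minutes = 28.681; 52 + 28.681/60 = 52.478017
  N → positive
  λ: degrees = first 3 digits = 24, minutes = 51.0833; 24 + 51.0833/60 = 24.851388
  E ⇒ keep positive
Point 4:
  φ: degrees = first 2 digits = 43, minutes = 56.483; 43 + 56.483/60 = 43.941383
  hemisphere S, so the sign is −
  Longitude: degrees = first 3 digits = 15, minutes = 31.0001; 15 + 31.0001/60 = 15.516668
  hemisphere W, so the sign is −

1. -51.24453, -116.17655
2. -65.43491, -43.67530
3. 52.47802, 24.85139
4. -43.94138, -15.51667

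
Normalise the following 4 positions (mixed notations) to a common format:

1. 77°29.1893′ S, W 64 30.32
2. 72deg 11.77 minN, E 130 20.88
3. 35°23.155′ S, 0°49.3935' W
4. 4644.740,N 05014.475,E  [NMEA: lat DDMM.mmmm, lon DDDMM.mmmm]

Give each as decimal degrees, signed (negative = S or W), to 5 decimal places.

Point 1:
  Lat: 29.1893′ = 0.486488°; total 77.486488
  hemisphere S, so the sign is −
  λ: 64 + 30.32/60 = 64.505333
  W → negative
Point 2:
  Latitude: 11.77′ = 0.196167°; total 72.196167
  N → positive
  Lon: 130 + 20.88/60 = 130.348000
  E ⇒ keep positive
Point 3:
  Latitude: 35 + 23.155/60 = 35.385917
  S ⇒ negate
  Longitude: 49.3935′ = 0.823225°; total 0.823225
  W → negative
Point 4:
  φ: degrees = first 2 digits = 46, minutes = 44.74; 46 + 44.74/60 = 46.745667
  N → positive
  Lon: degrees = first 3 digits = 50, minutes = 14.475; 50 + 14.475/60 = 50.241250
  E ⇒ keep positive

1. -77.48649, -64.50533
2. 72.19617, 130.34800
3. -35.38592, -0.82323
4. 46.74567, 50.24125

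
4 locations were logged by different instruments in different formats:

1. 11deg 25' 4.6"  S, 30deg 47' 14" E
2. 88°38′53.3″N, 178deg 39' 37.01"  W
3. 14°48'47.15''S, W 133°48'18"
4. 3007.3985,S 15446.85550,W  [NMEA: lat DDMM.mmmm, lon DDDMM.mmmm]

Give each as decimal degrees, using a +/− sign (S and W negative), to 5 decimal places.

1. -11.41794, 30.78722
2. 88.64814, -178.66028
3. -14.81310, -133.80500
4. -30.12331, -154.78093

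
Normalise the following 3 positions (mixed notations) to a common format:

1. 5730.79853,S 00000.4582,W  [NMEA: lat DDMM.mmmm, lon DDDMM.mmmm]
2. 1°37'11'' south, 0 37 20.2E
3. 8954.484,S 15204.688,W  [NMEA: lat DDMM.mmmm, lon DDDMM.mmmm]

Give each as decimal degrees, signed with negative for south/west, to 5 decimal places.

Point 1:
  φ: degrees = first 2 digits = 57, minutes = 30.79853; 57 + 30.79853/60 = 57.513309
  hemisphere S, so the sign is −
  Lon: split at 3 digits → 000° and 0.4582′; 0 + 0.4582/60 = 0.007637
  hemisphere W, so the sign is −
Point 2:
  φ: 37′ + 11″ = 37.18333′; 1 + 37.18333/60 = 1.619722
  S → negative
  Lon: 0° + 37/60 + 20.2/3600 = 0 + 0.616667 + 0.005611 = 0.622278
  E ⇒ keep positive
Point 3:
  Latitude: degrees = first 2 digits = 89, minutes = 54.484; 89 + 54.484/60 = 89.908067
  S → negative
  Lon: degrees = first 3 digits = 152, minutes = 4.688; 152 + 4.688/60 = 152.078133
  W → negative

1. -57.51331, -0.00764
2. -1.61972, 0.62228
3. -89.90807, -152.07813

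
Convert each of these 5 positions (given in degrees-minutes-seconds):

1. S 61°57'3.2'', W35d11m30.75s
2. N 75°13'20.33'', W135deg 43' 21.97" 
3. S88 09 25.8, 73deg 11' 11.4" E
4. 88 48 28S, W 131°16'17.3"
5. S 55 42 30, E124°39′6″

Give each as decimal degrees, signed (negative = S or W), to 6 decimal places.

1. -61.950889, -35.191875
2. 75.222314, -135.722769
3. -88.157167, 73.186500
4. -88.807778, -131.271472
5. -55.708333, 124.651667

Point 1:
  Latitude: 61° + 57/60 + 3.2/3600 = 61 + 0.950000 + 0.000889 = 61.9508889
  S → negative
  Longitude: 35 + 11/60 + 30.75/3600 = 35.1918750
  W → negative
Point 2:
  Latitude: 75 + 13/60 + 20.33/3600 = 75.2223139
  N ⇒ keep positive
  Lon: 135 + 43/60 + 21.97/3600 = 135.7227694
  hemisphere W, so the sign is −
Point 3:
  Lat: 88 + 9/60 + 25.8/3600 = 88.1571667
  S ⇒ negate
  λ: 73 + 11/60 + 11.4/3600 = 73.1865000
  E ⇒ keep positive
Point 4:
  Lat: 88 + 48/60 + 28/3600 = 88.8077778
  S ⇒ negate
  λ: 16′ + 17.3″ = 16.28833′; 131 + 16.28833/60 = 131.2714722
  hemisphere W, so the sign is −
Point 5:
  φ: 55° + 42/60 + 30/3600 = 55 + 0.700000 + 0.008333 = 55.7083333
  hemisphere S, so the sign is −
  λ: 124° + 39/60 + 6/3600 = 124 + 0.650000 + 0.001667 = 124.6516667
  E → positive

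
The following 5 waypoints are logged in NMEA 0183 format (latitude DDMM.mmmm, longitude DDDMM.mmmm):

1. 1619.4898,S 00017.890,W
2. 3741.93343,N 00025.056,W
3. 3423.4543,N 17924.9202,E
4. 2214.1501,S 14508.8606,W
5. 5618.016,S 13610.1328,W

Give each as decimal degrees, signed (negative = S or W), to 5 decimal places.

1. -16.32483, -0.29817
2. 37.69889, -0.41760
3. 34.39091, 179.41534
4. -22.23584, -145.14768
5. -56.30027, -136.16888

Point 1:
  Latitude: split at 2 digits → 16° and 19.4898′; 16 + 19.4898/60 = 16.324830
  hemisphere S, so the sign is −
  λ: degrees = first 3 digits = 0, minutes = 17.89; 0 + 17.89/60 = 0.298167
  W → negative
Point 2:
  Lat: split at 2 digits → 37° and 41.93343′; 37 + 41.93343/60 = 37.698891
  N → positive
  Longitude: split at 3 digits → 000° and 25.056′; 0 + 25.056/60 = 0.417600
  W ⇒ negate
Point 3:
  Latitude: degrees = first 2 digits = 34, minutes = 23.4543; 34 + 23.4543/60 = 34.390905
  N → positive
  λ: degrees = first 3 digits = 179, minutes = 24.9202; 179 + 24.9202/60 = 179.415337
  E → positive
Point 4:
  φ: degrees = first 2 digits = 22, minutes = 14.1501; 22 + 14.1501/60 = 22.235835
  hemisphere S, so the sign is −
  λ: degrees = first 3 digits = 145, minutes = 8.8606; 145 + 8.8606/60 = 145.147677
  W → negative
Point 5:
  Lat: split at 2 digits → 56° and 18.016′; 56 + 18.016/60 = 56.300267
  S ⇒ negate
  Lon: split at 3 digits → 136° and 10.1328′; 136 + 10.1328/60 = 136.168880
  hemisphere W, so the sign is −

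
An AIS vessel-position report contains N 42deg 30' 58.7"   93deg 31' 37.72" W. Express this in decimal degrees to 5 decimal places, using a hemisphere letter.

42.51631° N, 93.52714° W

φ: 30′ + 58.7″ = 30.97833′; 42 + 30.97833/60 = 42.516306
λ: 93 + 31/60 + 37.72/3600 = 93.527144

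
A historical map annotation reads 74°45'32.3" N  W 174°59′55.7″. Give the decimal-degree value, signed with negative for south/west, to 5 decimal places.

74.75897, -174.99881

φ: 74 + 45/60 + 32.3/3600 = 74.758972
N ⇒ keep positive
Longitude: 59′ + 55.7″ = 59.92833′; 174 + 59.92833/60 = 174.998806
W ⇒ negate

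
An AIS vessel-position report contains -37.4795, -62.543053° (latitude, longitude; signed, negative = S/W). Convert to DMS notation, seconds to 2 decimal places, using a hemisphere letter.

Latitude is negative → S; |value| = 37.479500
φ: whole degrees 37; 28.77000′ → 28′ and 46.2000″
Longitude is negative → W; |value| = 62.543053
Lon: 0.543053° → 32.58318′; 0.58318 × 60 = 34.9908″

37°28′46.20″ S, 62°32′34.99″ W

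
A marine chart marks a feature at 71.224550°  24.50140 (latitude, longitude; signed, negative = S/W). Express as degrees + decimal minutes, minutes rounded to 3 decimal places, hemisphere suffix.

71° 13.473′ N, 24° 30.084′ E

Latitude: 71° + 0.224550 × 60 = 71° 13.47300′
Longitude: minutes = (24.501400 − 24) × 60 = 30.08400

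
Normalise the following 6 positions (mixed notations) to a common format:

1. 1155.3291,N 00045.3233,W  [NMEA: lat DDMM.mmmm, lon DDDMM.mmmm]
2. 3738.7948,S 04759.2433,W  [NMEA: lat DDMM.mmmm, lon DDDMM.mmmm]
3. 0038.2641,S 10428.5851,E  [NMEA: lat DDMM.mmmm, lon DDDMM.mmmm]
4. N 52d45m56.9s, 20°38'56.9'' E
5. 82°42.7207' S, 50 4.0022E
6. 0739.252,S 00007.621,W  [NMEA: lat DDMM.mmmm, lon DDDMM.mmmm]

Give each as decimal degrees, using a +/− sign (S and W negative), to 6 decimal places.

1. 11.922152, -0.755388
2. -37.646580, -47.987388
3. -0.637735, 104.476418
4. 52.765806, 20.649139
5. -82.712012, 50.066703
6. -7.654200, -0.127017

Point 1:
  Latitude: degrees = first 2 digits = 11, minutes = 55.3291; 11 + 55.3291/60 = 11.9221517
  N ⇒ keep positive
  Longitude: degrees = first 3 digits = 0, minutes = 45.3233; 0 + 45.3233/60 = 0.7553883
  W → negative
Point 2:
  Latitude: split at 2 digits → 37° and 38.7948′; 37 + 38.7948/60 = 37.6465800
  hemisphere S, so the sign is −
  Lon: degrees = first 3 digits = 47, minutes = 59.2433; 47 + 59.2433/60 = 47.9873883
  hemisphere W, so the sign is −
Point 3:
  φ: degrees = first 2 digits = 0, minutes = 38.2641; 0 + 38.2641/60 = 0.6377350
  S ⇒ negate
  Lon: degrees = first 3 digits = 104, minutes = 28.5851; 104 + 28.5851/60 = 104.4764183
  E ⇒ keep positive
Point 4:
  Lat: 45′ + 56.9″ = 45.94833′; 52 + 45.94833/60 = 52.7658056
  N → positive
  λ: 20 + 38/60 + 56.9/3600 = 20.6491389
  E ⇒ keep positive
Point 5:
  Latitude: 82 + 42.7207/60 = 82.7120117
  hemisphere S, so the sign is −
  Lon: 4.0022′ = 0.066703°; total 50.0667033
  E → positive
Point 6:
  φ: split at 2 digits → 07° and 39.252′; 7 + 39.252/60 = 7.6542000
  hemisphere S, so the sign is −
  Longitude: degrees = first 3 digits = 0, minutes = 7.621; 0 + 7.621/60 = 0.1270167
  W → negative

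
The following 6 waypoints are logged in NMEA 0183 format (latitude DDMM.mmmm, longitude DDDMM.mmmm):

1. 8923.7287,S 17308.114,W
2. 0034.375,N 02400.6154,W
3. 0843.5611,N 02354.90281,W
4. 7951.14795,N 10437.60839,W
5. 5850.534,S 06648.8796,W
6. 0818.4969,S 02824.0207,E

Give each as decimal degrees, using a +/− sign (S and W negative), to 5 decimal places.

Point 1:
  Latitude: split at 2 digits → 89° and 23.7287′; 89 + 23.7287/60 = 89.395478
  S → negative
  Lon: split at 3 digits → 173° and 8.114′; 173 + 8.114/60 = 173.135233
  W → negative
Point 2:
  φ: split at 2 digits → 00° and 34.375′; 0 + 34.375/60 = 0.572917
  N ⇒ keep positive
  Lon: degrees = first 3 digits = 24, minutes = 0.6154; 24 + 0.6154/60 = 24.010257
  W → negative
Point 3:
  Latitude: degrees = first 2 digits = 8, minutes = 43.5611; 8 + 43.5611/60 = 8.726018
  N → positive
  λ: split at 3 digits → 023° and 54.90281′; 23 + 54.90281/60 = 23.915047
  W ⇒ negate
Point 4:
  Lat: degrees = first 2 digits = 79, minutes = 51.14795; 79 + 51.14795/60 = 79.852466
  N ⇒ keep positive
  Longitude: degrees = first 3 digits = 104, minutes = 37.60839; 104 + 37.60839/60 = 104.626807
  W → negative
Point 5:
  Latitude: degrees = first 2 digits = 58, minutes = 50.534; 58 + 50.534/60 = 58.842233
  hemisphere S, so the sign is −
  λ: split at 3 digits → 066° and 48.8796′; 66 + 48.8796/60 = 66.814660
  hemisphere W, so the sign is −
Point 6:
  Lat: degrees = first 2 digits = 8, minutes = 18.4969; 8 + 18.4969/60 = 8.308282
  S ⇒ negate
  Longitude: degrees = first 3 digits = 28, minutes = 24.0207; 28 + 24.0207/60 = 28.400345
  E ⇒ keep positive

1. -89.39548, -173.13523
2. 0.57292, -24.01026
3. 8.72602, -23.91505
4. 79.85247, -104.62681
5. -58.84223, -66.81466
6. -8.30828, 28.40035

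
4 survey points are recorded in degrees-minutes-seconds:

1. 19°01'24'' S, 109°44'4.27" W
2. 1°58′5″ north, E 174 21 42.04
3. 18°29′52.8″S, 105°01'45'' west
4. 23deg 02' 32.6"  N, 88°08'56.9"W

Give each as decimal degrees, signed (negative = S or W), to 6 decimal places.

Point 1:
  Latitude: 19 + 1/60 + 24/3600 = 19.0233333
  hemisphere S, so the sign is −
  λ: 109 + 44/60 + 4.27/3600 = 109.7345194
  W ⇒ negate
Point 2:
  φ: 58′ + 5″ = 58.08333′; 1 + 58.08333/60 = 1.9680556
  N ⇒ keep positive
  λ: 174 + 21/60 + 42.04/3600 = 174.3616778
  E → positive
Point 3:
  Latitude: 18° + 29/60 + 52.8/3600 = 18 + 0.483333 + 0.014667 = 18.4980000
  S → negative
  Lon: 105° + 1/60 + 45/3600 = 105 + 0.016667 + 0.012500 = 105.0291667
  hemisphere W, so the sign is −
Point 4:
  Lat: 23 + 2/60 + 32.6/3600 = 23.0423889
  N ⇒ keep positive
  λ: 88 + 8/60 + 56.9/3600 = 88.1491389
  W ⇒ negate

1. -19.023333, -109.734519
2. 1.968056, 174.361678
3. -18.498000, -105.029167
4. 23.042389, -88.149139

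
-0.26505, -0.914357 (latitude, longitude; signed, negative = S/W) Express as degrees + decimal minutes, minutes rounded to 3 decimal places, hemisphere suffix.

0° 15.903′ S, 0° 54.861′ W

Latitude is negative → S; |value| = 0.265050
Latitude: minutes = (0.265050 − 0) × 60 = 15.90300
Longitude is negative → W; |value| = 0.914357
λ: minutes = (0.914357 − 0) × 60 = 54.86142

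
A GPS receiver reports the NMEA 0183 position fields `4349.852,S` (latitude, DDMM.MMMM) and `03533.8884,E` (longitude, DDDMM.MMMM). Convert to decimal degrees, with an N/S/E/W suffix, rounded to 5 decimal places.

43.83087° S, 35.56481° E

φ: degrees = first 2 digits = 43, minutes = 49.852; 43 + 49.852/60 = 43.830867
Lon: split at 3 digits → 035° and 33.8884′; 35 + 33.8884/60 = 35.564807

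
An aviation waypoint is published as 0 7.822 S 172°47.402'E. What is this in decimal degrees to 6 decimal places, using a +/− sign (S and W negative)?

Latitude: 7.822′ = 0.130367°; total 0.1303667
S → negative
Lon: 172 + 47.402/60 = 172.7900333
E ⇒ keep positive

-0.130367, 172.790033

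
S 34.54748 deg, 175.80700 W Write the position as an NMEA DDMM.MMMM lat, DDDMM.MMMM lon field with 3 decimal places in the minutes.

3432.849,S / 17548.420,W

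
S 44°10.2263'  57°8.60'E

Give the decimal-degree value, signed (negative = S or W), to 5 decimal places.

-44.17044, 57.14333

Latitude: 10.2263′ = 0.170438°; total 44.170438
S → negative
Longitude: 57 + 8.6/60 = 57.143333
E ⇒ keep positive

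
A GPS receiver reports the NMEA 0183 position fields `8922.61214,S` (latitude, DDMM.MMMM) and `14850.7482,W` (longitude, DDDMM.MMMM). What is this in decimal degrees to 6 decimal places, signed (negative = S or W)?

-89.376869, -148.845803

φ: degrees = first 2 digits = 89, minutes = 22.61214; 89 + 22.61214/60 = 89.3768690
hemisphere S, so the sign is −
Lon: split at 3 digits → 148° and 50.7482′; 148 + 50.7482/60 = 148.8458033
hemisphere W, so the sign is −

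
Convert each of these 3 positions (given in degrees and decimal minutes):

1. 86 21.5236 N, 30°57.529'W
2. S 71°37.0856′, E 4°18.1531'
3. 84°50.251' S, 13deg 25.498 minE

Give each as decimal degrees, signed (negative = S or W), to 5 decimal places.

1. 86.35873, -30.95882
2. -71.61809, 4.30255
3. -84.83752, 13.42497

Point 1:
  Latitude: 21.5236′ = 0.358727°; total 86.358727
  N → positive
  Longitude: 30 + 57.529/60 = 30.958817
  W ⇒ negate
Point 2:
  Lat: 37.0856′ = 0.618093°; total 71.618093
  hemisphere S, so the sign is −
  λ: 18.1531′ = 0.302552°; total 4.302552
  E → positive
Point 3:
  φ: 50.251′ = 0.837517°; total 84.837517
  S ⇒ negate
  Lon: 25.498′ = 0.424967°; total 13.424967
  E ⇒ keep positive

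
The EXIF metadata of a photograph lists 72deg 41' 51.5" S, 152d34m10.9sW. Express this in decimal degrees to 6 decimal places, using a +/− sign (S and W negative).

Lat: 41′ + 51.5″ = 41.85833′; 72 + 41.85833/60 = 72.6976389
S → negative
λ: 152° + 34/60 + 10.9/3600 = 152 + 0.566667 + 0.003028 = 152.5696944
hemisphere W, so the sign is −

-72.697639, -152.569694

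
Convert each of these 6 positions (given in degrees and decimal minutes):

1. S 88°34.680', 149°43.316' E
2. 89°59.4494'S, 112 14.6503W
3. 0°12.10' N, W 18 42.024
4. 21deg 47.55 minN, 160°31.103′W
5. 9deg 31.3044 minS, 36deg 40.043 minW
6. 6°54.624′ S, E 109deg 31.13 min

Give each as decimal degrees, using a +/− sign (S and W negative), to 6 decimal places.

1. -88.578000, 149.721933
2. -89.990823, -112.244172
3. 0.201667, -18.700400
4. 21.792500, -160.518383
5. -9.521740, -36.667383
6. -6.910400, 109.518833

Point 1:
  Latitude: 34.68′ = 0.578000°; total 88.5780000
  S → negative
  Lon: 43.316′ = 0.721933°; total 149.7219333
  E ⇒ keep positive
Point 2:
  φ: 59.4494′ = 0.990823°; total 89.9908233
  S → negative
  λ: 112 + 14.6503/60 = 112.2441717
  W → negative
Point 3:
  Lat: 12.1′ = 0.201667°; total 0.2016667
  N ⇒ keep positive
  λ: 42.024′ = 0.700400°; total 18.7004000
  W ⇒ negate
Point 4:
  Lat: 47.55′ = 0.792500°; total 21.7925000
  N → positive
  λ: 160 + 31.103/60 = 160.5183833
  W ⇒ negate
Point 5:
  Lat: 31.3044′ = 0.521740°; total 9.5217400
  S ⇒ negate
  Lon: 36 + 40.043/60 = 36.6673833
  W → negative
Point 6:
  Lat: 54.624′ = 0.910400°; total 6.9104000
  S ⇒ negate
  λ: 109 + 31.13/60 = 109.5188333
  E ⇒ keep positive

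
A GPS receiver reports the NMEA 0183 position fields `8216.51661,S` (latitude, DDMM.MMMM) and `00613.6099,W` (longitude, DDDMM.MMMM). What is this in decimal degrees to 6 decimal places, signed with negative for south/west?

-82.275277, -6.226832

Lat: split at 2 digits → 82° and 16.51661′; 82 + 16.51661/60 = 82.2752768
S → negative
λ: split at 3 digits → 006° and 13.6099′; 6 + 13.6099/60 = 6.2268317
W → negative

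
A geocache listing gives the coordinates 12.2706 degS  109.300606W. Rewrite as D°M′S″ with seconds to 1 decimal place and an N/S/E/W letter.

12°16′14.2″ S, 109°18′2.2″ W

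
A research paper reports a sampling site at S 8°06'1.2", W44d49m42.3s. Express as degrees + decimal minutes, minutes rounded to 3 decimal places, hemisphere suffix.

Lat: seconds/60 = 0.02000; minutes = 6 + 0.02000 = 6.02000
Lon: 49 + 42.3/60 = 49.70500′

8° 6.020′ S, 44° 49.705′ W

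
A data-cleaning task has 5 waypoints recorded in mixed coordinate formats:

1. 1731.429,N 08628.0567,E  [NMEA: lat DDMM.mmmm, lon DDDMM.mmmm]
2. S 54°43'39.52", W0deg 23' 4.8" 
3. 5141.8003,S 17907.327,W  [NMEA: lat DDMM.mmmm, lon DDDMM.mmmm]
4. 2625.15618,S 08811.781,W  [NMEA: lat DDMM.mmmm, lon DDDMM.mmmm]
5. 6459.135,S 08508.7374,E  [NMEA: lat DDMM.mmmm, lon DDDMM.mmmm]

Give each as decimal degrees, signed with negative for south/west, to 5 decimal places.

1. 17.52382, 86.46761
2. -54.72764, -0.38467
3. -51.69667, -179.12212
4. -26.41927, -88.19635
5. -64.98558, 85.14562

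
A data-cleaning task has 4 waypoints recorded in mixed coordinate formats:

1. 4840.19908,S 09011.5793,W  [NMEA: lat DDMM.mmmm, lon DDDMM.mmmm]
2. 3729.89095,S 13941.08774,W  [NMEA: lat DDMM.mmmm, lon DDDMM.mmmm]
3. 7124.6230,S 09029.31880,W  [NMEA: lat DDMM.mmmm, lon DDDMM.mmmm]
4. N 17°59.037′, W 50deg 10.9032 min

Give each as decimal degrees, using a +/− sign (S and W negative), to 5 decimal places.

1. -48.66998, -90.19299
2. -37.49818, -139.68480
3. -71.41038, -90.48865
4. 17.98395, -50.18172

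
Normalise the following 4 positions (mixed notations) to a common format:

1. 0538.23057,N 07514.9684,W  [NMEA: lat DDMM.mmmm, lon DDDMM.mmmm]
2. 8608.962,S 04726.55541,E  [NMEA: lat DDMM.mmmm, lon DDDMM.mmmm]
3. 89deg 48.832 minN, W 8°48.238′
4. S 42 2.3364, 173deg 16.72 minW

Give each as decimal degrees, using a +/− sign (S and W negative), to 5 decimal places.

1. 5.63718, -75.24947
2. -86.14937, 47.44259
3. 89.81387, -8.80397
4. -42.03894, -173.27867

Point 1:
  Latitude: degrees = first 2 digits = 5, minutes = 38.23057; 5 + 38.23057/60 = 5.637176
  N ⇒ keep positive
  Lon: degrees = first 3 digits = 75, minutes = 14.9684; 75 + 14.9684/60 = 75.249473
  W → negative
Point 2:
  Latitude: split at 2 digits → 86° and 8.962′; 86 + 8.962/60 = 86.149367
  S ⇒ negate
  Lon: degrees = first 3 digits = 47, minutes = 26.55541; 47 + 26.55541/60 = 47.442590
  E ⇒ keep positive
Point 3:
  Lat: 89 + 48.832/60 = 89.813867
  N ⇒ keep positive
  λ: 8 + 48.238/60 = 8.803967
  W → negative
Point 4:
  Lat: 42 + 2.3364/60 = 42.038940
  hemisphere S, so the sign is −
  Lon: 173 + 16.72/60 = 173.278667
  hemisphere W, so the sign is −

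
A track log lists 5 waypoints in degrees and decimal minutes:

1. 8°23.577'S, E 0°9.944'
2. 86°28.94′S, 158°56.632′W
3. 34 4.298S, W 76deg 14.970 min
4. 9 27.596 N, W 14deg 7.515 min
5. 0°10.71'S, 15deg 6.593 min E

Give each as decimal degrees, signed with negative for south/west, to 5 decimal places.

Point 1:
  Lat: 8 + 23.577/60 = 8.392950
  S ⇒ negate
  Lon: 0 + 9.944/60 = 0.165733
  E ⇒ keep positive
Point 2:
  Lat: 28.94′ = 0.482333°; total 86.482333
  S → negative
  Longitude: 56.632′ = 0.943867°; total 158.943867
  W ⇒ negate
Point 3:
  φ: 4.298′ = 0.071633°; total 34.071633
  S → negative
  Lon: 14.97′ = 0.249500°; total 76.249500
  W → negative
Point 4:
  Latitude: 9 + 27.596/60 = 9.459933
  N ⇒ keep positive
  Longitude: 7.515′ = 0.125250°; total 14.125250
  hemisphere W, so the sign is −
Point 5:
  φ: 0 + 10.71/60 = 0.178500
  S → negative
  Lon: 6.593′ = 0.109883°; total 15.109883
  E → positive

1. -8.39295, 0.16573
2. -86.48233, -158.94387
3. -34.07163, -76.24950
4. 9.45993, -14.12525
5. -0.17850, 15.10988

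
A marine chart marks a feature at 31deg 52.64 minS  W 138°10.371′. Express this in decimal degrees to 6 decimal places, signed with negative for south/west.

φ: 31 + 52.64/60 = 31.8773333
S ⇒ negate
λ: 138 + 10.371/60 = 138.1728500
W → negative

-31.877333, -138.172850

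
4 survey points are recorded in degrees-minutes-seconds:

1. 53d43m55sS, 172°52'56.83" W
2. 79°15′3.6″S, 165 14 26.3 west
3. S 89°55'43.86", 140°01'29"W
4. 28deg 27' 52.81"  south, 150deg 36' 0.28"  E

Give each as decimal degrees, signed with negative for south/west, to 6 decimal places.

1. -53.731944, -172.882453
2. -79.251000, -165.240639
3. -89.928850, -140.024722
4. -28.464669, 150.600078

Point 1:
  φ: 43′ + 55″ = 43.91667′; 53 + 43.91667/60 = 53.7319444
  S → negative
  λ: 172° + 52/60 + 56.83/3600 = 172 + 0.866667 + 0.015786 = 172.8824528
  hemisphere W, so the sign is −
Point 2:
  Latitude: 15′ + 3.6″ = 15.06000′; 79 + 15.06000/60 = 79.2510000
  hemisphere S, so the sign is −
  Longitude: 14′ + 26.3″ = 14.43833′; 165 + 14.43833/60 = 165.2406389
  W → negative
Point 3:
  Latitude: 89° + 55/60 + 43.86/3600 = 89 + 0.916667 + 0.012183 = 89.9288500
  S ⇒ negate
  Longitude: 140 + 1/60 + 29/3600 = 140.0247222
  W ⇒ negate
Point 4:
  Lat: 27′ + 52.81″ = 27.88017′; 28 + 27.88017/60 = 28.4646694
  hemisphere S, so the sign is −
  Lon: 36′ + 0.28″ = 36.00467′; 150 + 36.00467/60 = 150.6000778
  E ⇒ keep positive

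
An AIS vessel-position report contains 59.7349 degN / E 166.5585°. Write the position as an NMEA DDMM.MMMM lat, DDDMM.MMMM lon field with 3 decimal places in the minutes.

Latitude: minutes = (59.734900 − 59) × 60 = 44.09400
Lon: 166° + 0.558500 × 60 = 166° 33.51000′

5944.094,N / 16633.510,E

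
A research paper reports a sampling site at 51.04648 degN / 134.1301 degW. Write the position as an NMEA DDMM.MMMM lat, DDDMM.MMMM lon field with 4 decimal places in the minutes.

5102.7888,N / 13407.8060,W

φ: minutes = (51.046480 − 51) × 60 = 2.788800
Lon: 134° + 0.130100 × 60 = 134° 7.806000′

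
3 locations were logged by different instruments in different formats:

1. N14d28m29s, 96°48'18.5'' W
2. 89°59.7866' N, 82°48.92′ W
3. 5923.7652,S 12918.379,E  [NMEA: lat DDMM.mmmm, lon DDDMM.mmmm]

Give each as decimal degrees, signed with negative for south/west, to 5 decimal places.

Point 1:
  Lat: 28′ + 29″ = 28.48333′; 14 + 28.48333/60 = 14.474722
  N → positive
  λ: 96 + 48/60 + 18.5/3600 = 96.805139
  W → negative
Point 2:
  Lat: 59.7866′ = 0.996443°; total 89.996443
  N ⇒ keep positive
  Longitude: 48.92′ = 0.815333°; total 82.815333
  W ⇒ negate
Point 3:
  φ: degrees = first 2 digits = 59, minutes = 23.7652; 59 + 23.7652/60 = 59.396087
  S → negative
  Lon: split at 3 digits → 129° and 18.379′; 129 + 18.379/60 = 129.306317
  E → positive

1. 14.47472, -96.80514
2. 89.99644, -82.81533
3. -59.39609, 129.30632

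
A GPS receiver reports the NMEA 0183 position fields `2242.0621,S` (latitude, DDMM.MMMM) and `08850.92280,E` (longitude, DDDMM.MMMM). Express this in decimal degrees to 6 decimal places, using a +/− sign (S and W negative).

-22.701035, 88.848713

Lat: degrees = first 2 digits = 22, minutes = 42.0621; 22 + 42.0621/60 = 22.7010350
S → negative
Longitude: degrees = first 3 digits = 88, minutes = 50.9228; 88 + 50.9228/60 = 88.8487133
E ⇒ keep positive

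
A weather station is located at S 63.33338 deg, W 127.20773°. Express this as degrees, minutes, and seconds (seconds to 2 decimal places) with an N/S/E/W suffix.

63°20′0.17″ S, 127°12′27.83″ W

Latitude: whole degrees 63; 20.00280′ → 20′ and 0.1680″
Lon: 0.207730 × 60 = 12.46380′ → 12′, remainder × 60 = 27.8280″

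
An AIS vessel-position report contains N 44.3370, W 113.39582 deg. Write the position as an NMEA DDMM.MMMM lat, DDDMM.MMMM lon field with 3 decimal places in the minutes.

4420.220,N / 11323.749,W

Lat: minutes = (44.337000 − 44) × 60 = 20.22000
Lon: fractional part 0.395820 → 23.74920 minutes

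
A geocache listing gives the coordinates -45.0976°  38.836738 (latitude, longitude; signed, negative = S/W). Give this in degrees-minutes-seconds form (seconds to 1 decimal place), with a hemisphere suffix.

Latitude is negative → S; |value| = 45.097600
φ: 0.097600° → 5.85600′; 0.85600 × 60 = 51.360″
Longitude: 0.836738° → 50.20428′; 0.20428 × 60 = 12.257″

45°05′51.4″ S, 38°50′12.3″ E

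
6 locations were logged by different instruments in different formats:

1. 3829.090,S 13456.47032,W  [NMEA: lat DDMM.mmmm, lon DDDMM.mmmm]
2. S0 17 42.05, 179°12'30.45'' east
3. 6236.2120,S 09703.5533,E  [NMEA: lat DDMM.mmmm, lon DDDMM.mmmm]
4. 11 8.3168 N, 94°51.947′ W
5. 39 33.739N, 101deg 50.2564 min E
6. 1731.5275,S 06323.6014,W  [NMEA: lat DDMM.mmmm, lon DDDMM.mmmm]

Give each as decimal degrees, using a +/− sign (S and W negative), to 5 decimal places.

1. -38.48483, -134.94117
2. -0.29501, 179.20846
3. -62.60353, 97.05922
4. 11.13861, -94.86578
5. 39.56232, 101.83761
6. -17.52546, -63.39336

Point 1:
  Lat: degrees = first 2 digits = 38, minutes = 29.09; 38 + 29.09/60 = 38.484833
  S → negative
  Longitude: split at 3 digits → 134° and 56.47032′; 134 + 56.47032/60 = 134.941172
  W → negative
Point 2:
  φ: 0 + 17/60 + 42.05/3600 = 0.295014
  S ⇒ negate
  Longitude: 179° + 12/60 + 30.45/3600 = 179 + 0.200000 + 0.008458 = 179.208458
  E → positive
Point 3:
  φ: degrees = first 2 digits = 62, minutes = 36.212; 62 + 36.212/60 = 62.603533
  hemisphere S, so the sign is −
  λ: degrees = first 3 digits = 97, minutes = 3.5533; 97 + 3.5533/60 = 97.059222
  E → positive
Point 4:
  Lat: 8.3168′ = 0.138613°; total 11.138613
  N → positive
  Longitude: 51.947′ = 0.865783°; total 94.865783
  hemisphere W, so the sign is −
Point 5:
  φ: 33.739′ = 0.562317°; total 39.562317
  N ⇒ keep positive
  λ: 50.2564′ = 0.837607°; total 101.837607
  E → positive
Point 6:
  φ: degrees = first 2 digits = 17, minutes = 31.5275; 17 + 31.5275/60 = 17.525458
  hemisphere S, so the sign is −
  Lon: degrees = first 3 digits = 63, minutes = 23.6014; 63 + 23.6014/60 = 63.393357
  W ⇒ negate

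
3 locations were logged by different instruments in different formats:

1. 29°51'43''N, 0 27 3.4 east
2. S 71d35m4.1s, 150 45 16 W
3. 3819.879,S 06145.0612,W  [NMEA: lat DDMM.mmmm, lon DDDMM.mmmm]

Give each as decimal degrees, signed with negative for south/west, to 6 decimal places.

1. 29.861944, 0.450944
2. -71.584472, -150.754444
3. -38.331317, -61.751020

Point 1:
  Lat: 29 + 51/60 + 43/3600 = 29.8619444
  N ⇒ keep positive
  Longitude: 27′ + 3.4″ = 27.05667′; 0 + 27.05667/60 = 0.4509444
  E ⇒ keep positive
Point 2:
  Latitude: 35′ + 4.1″ = 35.06833′; 71 + 35.06833/60 = 71.5844722
  S ⇒ negate
  Longitude: 45′ + 16″ = 45.26667′; 150 + 45.26667/60 = 150.7544444
  W ⇒ negate
Point 3:
  Latitude: split at 2 digits → 38° and 19.879′; 38 + 19.879/60 = 38.3313167
  hemisphere S, so the sign is −
  Longitude: split at 3 digits → 061° and 45.0612′; 61 + 45.0612/60 = 61.7510200
  W → negative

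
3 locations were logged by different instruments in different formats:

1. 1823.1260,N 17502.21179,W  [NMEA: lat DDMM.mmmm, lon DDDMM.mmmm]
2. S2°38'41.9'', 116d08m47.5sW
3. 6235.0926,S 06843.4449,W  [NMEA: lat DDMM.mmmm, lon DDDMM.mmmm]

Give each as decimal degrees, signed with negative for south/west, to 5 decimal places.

Point 1:
  φ: degrees = first 2 digits = 18, minutes = 23.126; 18 + 23.126/60 = 18.385433
  N → positive
  Lon: degrees = first 3 digits = 175, minutes = 2.21179; 175 + 2.21179/60 = 175.036863
  W ⇒ negate
Point 2:
  Lat: 2 + 38/60 + 41.9/3600 = 2.644972
  hemisphere S, so the sign is −
  Lon: 116 + 8/60 + 47.5/3600 = 116.146528
  W ⇒ negate
Point 3:
  φ: degrees = first 2 digits = 62, minutes = 35.0926; 62 + 35.0926/60 = 62.584877
  S ⇒ negate
  Lon: degrees = first 3 digits = 68, minutes = 43.4449; 68 + 43.4449/60 = 68.724082
  hemisphere W, so the sign is −

1. 18.38543, -175.03686
2. -2.64497, -116.14653
3. -62.58488, -68.72408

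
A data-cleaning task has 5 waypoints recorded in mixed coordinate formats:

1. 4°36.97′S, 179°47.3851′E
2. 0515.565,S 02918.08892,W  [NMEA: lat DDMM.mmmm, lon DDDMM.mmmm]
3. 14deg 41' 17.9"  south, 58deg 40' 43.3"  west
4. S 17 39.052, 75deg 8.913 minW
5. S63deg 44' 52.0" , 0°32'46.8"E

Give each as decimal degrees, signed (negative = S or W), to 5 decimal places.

Point 1:
  Latitude: 4 + 36.97/60 = 4.616167
  S → negative
  λ: 47.3851′ = 0.789752°; total 179.789752
  E ⇒ keep positive
Point 2:
  Lat: degrees = first 2 digits = 5, minutes = 15.565; 5 + 15.565/60 = 5.259417
  hemisphere S, so the sign is −
  Lon: split at 3 digits → 029° and 18.08892′; 29 + 18.08892/60 = 29.301482
  W → negative
Point 3:
  Lat: 41′ + 17.9″ = 41.29833′; 14 + 41.29833/60 = 14.688306
  S ⇒ negate
  Longitude: 58° + 40/60 + 43.3/3600 = 58 + 0.666667 + 0.012028 = 58.678694
  W → negative
Point 4:
  Latitude: 17 + 39.052/60 = 17.650867
  S ⇒ negate
  Longitude: 75 + 8.913/60 = 75.148550
  W → negative
Point 5:
  φ: 63° + 44/60 + 52/3600 = 63 + 0.733333 + 0.014444 = 63.747778
  S ⇒ negate
  Longitude: 0 + 32/60 + 46.8/3600 = 0.546333
  E → positive

1. -4.61617, 179.78975
2. -5.25942, -29.30148
3. -14.68831, -58.67869
4. -17.65087, -75.14855
5. -63.74778, 0.54633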